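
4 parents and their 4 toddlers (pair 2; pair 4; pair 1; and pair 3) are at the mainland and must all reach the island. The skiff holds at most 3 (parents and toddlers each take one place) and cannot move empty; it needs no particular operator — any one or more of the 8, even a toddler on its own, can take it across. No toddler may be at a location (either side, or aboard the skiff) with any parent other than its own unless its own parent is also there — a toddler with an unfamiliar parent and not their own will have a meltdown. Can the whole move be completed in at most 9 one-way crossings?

Yes

Yes — this plan uses 9 crossings (≤ 9):
1. parent 2 and toddler 2 cross → the island.
2. parent 2 crosses ← the mainland.
3. parent 2, parent 4, and toddler 4 cross → the island.
4. parent 2 and toddler 2 cross ← the mainland.
5. parent 1, parent 2, and parent 3 cross → the island.
6. toddler 4 crosses ← the mainland.
7. toddler 2 and toddler 4 cross → the island.
8. toddler 2 crosses ← the mainland.
9. toddler 1, toddler 2, and toddler 3 cross → the island.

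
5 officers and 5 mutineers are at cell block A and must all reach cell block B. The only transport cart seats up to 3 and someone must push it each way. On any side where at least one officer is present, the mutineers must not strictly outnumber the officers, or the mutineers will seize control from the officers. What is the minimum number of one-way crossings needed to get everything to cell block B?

Counting alone: each trip to cell block B takes at most 3 across and each return brings at least 1 back, so after t trips out (and t−1 returns) at most 3t − (t−1) of the 10 are across; that first reaches 10 at t = 5, so at least 9 crossings are needed.
The safety rule pushes this higher. Following every safe sequence of crossings, the most of the 10 that can be at cell block B as the transport cart arrives there on crossing 9 is 9 — never all 10.
So no plan with fewer than 11 crossings exists, and this one achieves 11:
1. 2 mutineers → cell block B.  (cell block A: 5O 3M; cell block B: 0O 2M)
2. 1 mutineer ← cell block A.  (cell block A: 5O 4M; cell block B: 0O 1M)
3. 3 mutineers → cell block B.  (cell block A: 5O 1M; cell block B: 0O 4M)
4. 1 mutineer ← cell block A.  (cell block A: 5O 2M; cell block B: 0O 3M)
5. 3 officers → cell block B.  (cell block A: 2O 2M; cell block B: 3O 3M)
6. 1 officer and 1 mutineer ← cell block A.  (cell block A: 3O 3M; cell block B: 2O 2M)
7. 3 officers → cell block B.  (cell block A: 0O 3M; cell block B: 5O 2M)
8. 1 mutineer ← cell block A.  (cell block A: 0O 4M; cell block B: 5O 1M)
9. 2 mutineers → cell block B.  (cell block A: 0O 2M; cell block B: 5O 3M)
10. 1 mutineer ← cell block A.  (cell block A: 0O 3M; cell block B: 5O 2M)
11. 3 mutineers → cell block B.  (cell block A: 0O 0M; cell block B: 5O 5M)

11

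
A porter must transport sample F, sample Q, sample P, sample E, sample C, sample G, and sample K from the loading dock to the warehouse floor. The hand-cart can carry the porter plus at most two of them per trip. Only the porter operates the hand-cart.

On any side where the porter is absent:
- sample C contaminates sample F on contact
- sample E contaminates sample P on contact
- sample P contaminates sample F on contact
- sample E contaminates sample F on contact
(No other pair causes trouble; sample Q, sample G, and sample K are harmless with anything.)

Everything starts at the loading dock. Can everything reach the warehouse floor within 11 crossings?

Yes

Yes — this plan uses 11 crossings (≤ 11):
1. Porter goes to the warehouse floor with sample F and sample P.  [the loading dock: sample C, sample E, sample G, sample K, sample Q | the warehouse floor: sample F, sample P]
2. Porter goes back to the loading dock with sample F.  [the loading dock: sample C, sample E, sample F, sample G, sample K, sample Q | the warehouse floor: sample P]
3. Porter goes to the warehouse floor with sample F and sample Q.  [the loading dock: sample C, sample E, sample G, sample K | the warehouse floor: sample F, sample P, sample Q]
4. Porter goes back to the loading dock with sample F.  [the loading dock: sample C, sample E, sample F, sample G, sample K | the warehouse floor: sample P, sample Q]
5. Porter goes to the warehouse floor with sample C and sample F.  [the loading dock: sample E, sample G, sample K | the warehouse floor: sample C, sample F, sample P, sample Q]
6. Porter goes back to the loading dock with sample F.  [the loading dock: sample E, sample F, sample G, sample K | the warehouse floor: sample C, sample P, sample Q]
7. Porter goes to the warehouse floor with sample F and sample G.  [the loading dock: sample E, sample K | the warehouse floor: sample C, sample F, sample G, sample P, sample Q]
8. Porter goes back to the loading dock with sample F.  [the loading dock: sample E, sample F, sample K | the warehouse floor: sample C, sample G, sample P, sample Q]
9. Porter goes to the warehouse floor with sample F and sample K.  [the loading dock: sample E | the warehouse floor: sample C, sample F, sample G, sample K, sample P, sample Q]
10. Porter goes back to the loading dock with sample F.  [the loading dock: sample E, sample F | the warehouse floor: sample C, sample G, sample K, sample P, sample Q]
11. Porter goes to the warehouse floor with sample E and sample F.  [the loading dock: — | the warehouse floor: sample C, sample E, sample F, sample G, sample K, sample P, sample Q]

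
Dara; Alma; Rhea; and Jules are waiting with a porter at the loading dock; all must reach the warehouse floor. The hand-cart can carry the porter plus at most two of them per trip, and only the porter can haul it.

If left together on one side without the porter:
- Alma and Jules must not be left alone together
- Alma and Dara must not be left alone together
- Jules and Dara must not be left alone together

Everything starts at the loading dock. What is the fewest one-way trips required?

Counting alone: the porter can take at most 2 across per trip to the warehouse floor, so moving all 4 needs at least 2 loaded trips out, with a return between consecutive ones — at least 3 crossings.
The safety rule pushes this higher. Following every safe sequence of crossings, the most of the 4 that can be at the warehouse floor as the hand-cart arrives there on crossing 3 is 3 — never all 4.
So no plan with fewer than 5 crossings exists, and this one achieves 5:
1. Porter goes to the warehouse floor with Alma and Dara.
2. Porter goes back to the loading dock with Dara.
3. Porter goes to the warehouse floor with Dara and Rhea.
4. Porter goes back to the loading dock with Dara.
5. Porter goes to the warehouse floor with Dara and Jules.

5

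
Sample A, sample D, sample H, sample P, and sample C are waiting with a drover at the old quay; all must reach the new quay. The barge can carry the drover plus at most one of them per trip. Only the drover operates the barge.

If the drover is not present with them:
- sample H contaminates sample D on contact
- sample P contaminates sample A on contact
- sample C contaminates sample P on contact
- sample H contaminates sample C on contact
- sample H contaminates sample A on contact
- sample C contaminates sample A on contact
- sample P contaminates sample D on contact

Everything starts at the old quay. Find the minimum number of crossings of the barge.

impossible

Whatever the first load, the items left behind include a forbidden pair without the drover. No opening move is safe, so no plan exists.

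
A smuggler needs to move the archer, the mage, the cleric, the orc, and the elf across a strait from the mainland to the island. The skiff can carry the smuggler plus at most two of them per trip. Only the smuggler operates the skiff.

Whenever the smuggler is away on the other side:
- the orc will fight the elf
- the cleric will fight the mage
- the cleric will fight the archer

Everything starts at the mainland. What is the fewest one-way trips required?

5

Counting alone: the smuggler can take at most 2 across per trip to the island, so moving all 5 needs at least 3 loaded trips out, with a return between consecutive ones — at least 5 crossings.
The plan below uses exactly 5 crossings, so it is optimal:
1. Smuggler goes to the island with the cleric and the orc.
2. Smuggler goes back to the mainland alone.
3. Smuggler goes to the island with the archer and the mage.
4. Smuggler goes back to the mainland with the cleric.
5. Smuggler goes to the island with the cleric and the elf.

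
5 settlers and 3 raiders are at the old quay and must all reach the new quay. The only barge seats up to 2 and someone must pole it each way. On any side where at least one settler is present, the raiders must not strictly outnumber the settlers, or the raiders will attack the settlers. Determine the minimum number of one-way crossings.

13

Counting alone: each trip to the new quay takes at most 2 across and each return brings at least 1 back, so after t trips out (and t−1 returns) at most 2t − (t−1) of the 8 are across; that first reaches 8 at t = 7, so at least 13 crossings are needed.
The plan below uses exactly 13 crossings, so it is optimal:
1. 2 raiders → the new quay.  (the old quay: 5S 1R; the new quay: 0S 2R)
2. 1 raider ← the old quay.  (the old quay: 5S 2R; the new quay: 0S 1R)
3. 2 raiders → the new quay.  (the old quay: 5S 0R; the new quay: 0S 3R)
4. 1 raider ← the old quay.  (the old quay: 5S 1R; the new quay: 0S 2R)
5. 2 settlers → the new quay.  (the old quay: 3S 1R; the new quay: 2S 2R)
6. 1 raider ← the old quay.  (the old quay: 3S 2R; the new quay: 2S 1R)
7. 1 settler and 1 raider → the new quay.  (the old quay: 2S 1R; the new quay: 3S 2R)
8. 1 raider ← the old quay.  (the old quay: 2S 2R; the new quay: 3S 1R)
9. 2 raiders → the new quay.  (the old quay: 2S 0R; the new quay: 3S 3R)
10. 1 raider ← the old quay.  (the old quay: 2S 1R; the new quay: 3S 2R)
11. 1 settler and 1 raider → the new quay.  (the old quay: 1S 0R; the new quay: 4S 3R)
12. 1 raider ← the old quay.  (the old quay: 1S 1R; the new quay: 4S 2R)
13. 1 settler and 1 raider → the new quay.  (the old quay: 0S 0R; the new quay: 5S 3R)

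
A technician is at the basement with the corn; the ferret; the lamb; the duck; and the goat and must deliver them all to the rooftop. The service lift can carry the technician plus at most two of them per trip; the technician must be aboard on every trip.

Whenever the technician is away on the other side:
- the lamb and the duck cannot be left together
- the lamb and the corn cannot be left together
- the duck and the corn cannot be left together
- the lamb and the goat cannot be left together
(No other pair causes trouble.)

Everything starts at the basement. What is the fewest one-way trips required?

7

Counting alone: the technician can take at most 2 across per trip to the rooftop, so moving all 5 needs at least 3 loaded trips out, with a return between consecutive ones — at least 5 crossings.
The safety rule pushes this higher. Following every safe sequence of crossings, the most of the 5 that can be at the rooftop as the service lift arrives there on crossing 5 is 4 — never all 5.
So no plan with fewer than 7 crossings exists, and this one achieves 7:
1. Technician goes to the rooftop with the corn and the lamb.  [the basement: the duck, the ferret, the goat | the rooftop: the corn, the lamb]
2. Technician goes back to the basement with the corn.  [the basement: the corn, the duck, the ferret, the goat | the rooftop: the lamb]
3. Technician goes to the rooftop with the corn and the ferret.  [the basement: the duck, the goat | the rooftop: the corn, the ferret, the lamb]
4. Technician goes back to the basement with the corn.  [the basement: the corn, the duck, the goat | the rooftop: the ferret, the lamb]
5. Technician goes to the rooftop with the corn and the goat.  [the basement: the duck | the rooftop: the corn, the ferret, the goat, the lamb]
6. Technician goes back to the basement with the lamb.  [the basement: the duck, the lamb | the rooftop: the corn, the ferret, the goat]
7. Technician goes to the rooftop with the duck and the lamb.  [the basement: — | the rooftop: the corn, the duck, the ferret, the goat, the lamb]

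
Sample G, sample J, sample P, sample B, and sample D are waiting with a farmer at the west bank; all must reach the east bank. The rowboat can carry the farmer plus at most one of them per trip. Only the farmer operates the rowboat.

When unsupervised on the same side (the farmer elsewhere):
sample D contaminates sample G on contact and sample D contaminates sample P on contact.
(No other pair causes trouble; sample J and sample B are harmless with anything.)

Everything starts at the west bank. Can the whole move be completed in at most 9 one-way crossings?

Counting alone: the farmer can take at most 1 across per trip to the east bank, so moving all 5 needs at least 5 loaded trips out, with a return between consecutive ones — at least 9 crossings.
The safety rule pushes this higher. Following every safe sequence of crossings, the most of the 5 that can be at the east bank as the rowboat arrives there on crossing 9 is 4 — never all 5.
So the move cannot be finished within 9 crossings. (The shortest complete plan takes 11:)
1. Farmer goes to the east bank with sample D.
2. Farmer goes back to the west bank alone.
3. Farmer goes to the east bank with sample G.
4. Farmer goes back to the west bank with sample D.
5. Farmer goes to the east bank with sample P.
6. Farmer goes back to the west bank alone.
7. Farmer goes to the east bank with sample J.
8. Farmer goes back to the west bank alone.
9. Farmer goes to the east bank with sample B.
10. Farmer goes back to the west bank alone.
11. Farmer goes to the east bank with sample D.

No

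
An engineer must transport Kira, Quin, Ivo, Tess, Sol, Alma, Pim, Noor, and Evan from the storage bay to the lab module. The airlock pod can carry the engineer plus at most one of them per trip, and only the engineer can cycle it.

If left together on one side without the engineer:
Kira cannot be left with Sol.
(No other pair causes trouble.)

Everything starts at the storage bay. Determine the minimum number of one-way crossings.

Counting alone: the engineer can take at most 1 across per trip to the lab module, so moving all 9 needs at least 9 loaded trips out, with a return between consecutive ones — at least 17 crossings.
The plan below uses exactly 17 crossings, so it is optimal:
1. Engineer goes to the lab module with Kira.  [the storage bay: Alma, Evan, Ivo, Noor, Pim, Quin, Sol, Tess | the lab module: Kira]
2. Engineer goes back to the storage bay alone.  [the storage bay: Alma, Evan, Ivo, Noor, Pim, Quin, Sol, Tess | the lab module: Kira]
3. Engineer goes to the lab module with Quin.  [the storage bay: Alma, Evan, Ivo, Noor, Pim, Sol, Tess | the lab module: Kira, Quin]
4. Engineer goes back to the storage bay alone.  [the storage bay: Alma, Evan, Ivo, Noor, Pim, Sol, Tess | the lab module: Kira, Quin]
5. Engineer goes to the lab module with Ivo.  [the storage bay: Alma, Evan, Noor, Pim, Sol, Tess | the lab module: Ivo, Kira, Quin]
6. Engineer goes back to the storage bay alone.  [the storage bay: Alma, Evan, Noor, Pim, Sol, Tess | the lab module: Ivo, Kira, Quin]
7. Engineer goes to the lab module with Tess.  [the storage bay: Alma, Evan, Noor, Pim, Sol | the lab module: Ivo, Kira, Quin, Tess]
8. Engineer goes back to the storage bay alone.  [the storage bay: Alma, Evan, Noor, Pim, Sol | the lab module: Ivo, Kira, Quin, Tess]
9. Engineer goes to the lab module with Alma.  [the storage bay: Evan, Noor, Pim, Sol | the lab module: Alma, Ivo, Kira, Quin, Tess]
10. Engineer goes back to the storage bay alone.  [the storage bay: Evan, Noor, Pim, Sol | the lab module: Alma, Ivo, Kira, Quin, Tess]
11. Engineer goes to the lab module with Pim.  [the storage bay: Evan, Noor, Sol | the lab module: Alma, Ivo, Kira, Pim, Quin, Tess]
12. Engineer goes back to the storage bay alone.  [the storage bay: Evan, Noor, Sol | the lab module: Alma, Ivo, Kira, Pim, Quin, Tess]
13. Engineer goes to the lab module with Noor.  [the storage bay: Evan, Sol | the lab module: Alma, Ivo, Kira, Noor, Pim, Quin, Tess]
14. Engineer goes back to the storage bay alone.  [the storage bay: Evan, Sol | the lab module: Alma, Ivo, Kira, Noor, Pim, Quin, Tess]
15. Engineer goes to the lab module with Evan.  [the storage bay: Sol | the lab module: Alma, Evan, Ivo, Kira, Noor, Pim, Quin, Tess]
16. Engineer goes back to the storage bay alone.  [the storage bay: Sol | the lab module: Alma, Evan, Ivo, Kira, Noor, Pim, Quin, Tess]
17. Engineer goes to the lab module with Sol.  [the storage bay: — | the lab module: Alma, Evan, Ivo, Kira, Noor, Pim, Quin, Sol, Tess]

17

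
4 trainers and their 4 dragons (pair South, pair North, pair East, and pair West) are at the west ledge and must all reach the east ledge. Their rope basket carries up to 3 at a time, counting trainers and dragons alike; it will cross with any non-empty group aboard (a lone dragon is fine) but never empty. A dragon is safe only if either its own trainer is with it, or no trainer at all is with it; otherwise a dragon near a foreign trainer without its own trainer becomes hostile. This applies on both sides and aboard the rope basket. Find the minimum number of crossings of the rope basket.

Counting alone: each trip to the east ledge takes at most 3 across and each return brings at least 1 back, so after t trips out (and t−1 returns) at most 3t − (t−1) of the 8 are across; that first reaches 8 at t = 4, so at least 7 crossings are needed.
The safety rule pushes this higher. Following every safe sequence of crossings, the most of the 8 that can be at the east ledge as the rope basket arrives there on crossing 7 is 7 — never all 8.
So no plan with fewer than 9 crossings exists, and this one achieves 9:
1. dragon South and trainer South cross → the east ledge.
2. trainer South crosses ← the west ledge.
3. dragon North, trainer North, and trainer South cross → the east ledge.
4. dragon South and trainer South cross ← the west ledge.
5. trainer East, trainer South, and trainer West cross → the east ledge.
6. dragon North crosses ← the west ledge.
7. dragon North and dragon South cross → the east ledge.
8. dragon South crosses ← the west ledge.
9. dragon East, dragon South, and dragon West cross → the east ledge.

9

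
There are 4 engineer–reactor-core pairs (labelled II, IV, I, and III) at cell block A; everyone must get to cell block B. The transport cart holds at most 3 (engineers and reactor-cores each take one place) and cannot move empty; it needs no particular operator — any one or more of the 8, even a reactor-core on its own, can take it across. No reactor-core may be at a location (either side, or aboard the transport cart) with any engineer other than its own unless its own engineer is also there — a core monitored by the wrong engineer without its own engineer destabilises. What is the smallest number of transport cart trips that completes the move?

9

Counting alone: each trip to cell block B takes at most 3 across and each return brings at least 1 back, so after t trips out (and t−1 returns) at most 3t − (t−1) of the 8 are across; that first reaches 8 at t = 4, so at least 7 crossings are needed.
The safety rule pushes this higher. Following every safe sequence of crossings, the most of the 8 that can be at cell block B as the transport cart arrives there on crossing 7 is 7 — never all 8.
So no plan with fewer than 9 crossings exists, and this one achieves 9:
1. engineer II and reactor-core II cross → cell block B.
2. engineer II crosses ← cell block A.
3. engineer II, engineer IV, and reactor-core IV cross → cell block B.
4. engineer II and reactor-core II cross ← cell block A.
5. engineer I, engineer II, and engineer III cross → cell block B.
6. reactor-core IV crosses ← cell block A.
7. reactor-core II and reactor-core IV cross → cell block B.
8. reactor-core II crosses ← cell block A.
9. reactor-core I, reactor-core II, and reactor-core III cross → cell block B.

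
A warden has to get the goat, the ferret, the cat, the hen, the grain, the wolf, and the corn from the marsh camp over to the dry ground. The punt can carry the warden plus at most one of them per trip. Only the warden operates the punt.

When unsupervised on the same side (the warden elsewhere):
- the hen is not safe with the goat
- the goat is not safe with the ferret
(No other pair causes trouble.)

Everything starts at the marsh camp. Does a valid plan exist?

Yes

1. Warden goes to the dry ground with the goat.
2. Warden goes back to the marsh camp alone.
3. Warden goes to the dry ground with the ferret.
4. Warden goes back to the marsh camp with the goat.
5. Warden goes to the dry ground with the hen.
6. Warden goes back to the marsh camp alone.
7. Warden goes to the dry ground with the cat.
8. Warden goes back to the marsh camp alone.
9. Warden goes to the dry ground with the grain.
10. Warden goes back to the marsh camp alone.
11. Warden goes to the dry ground with the wolf.
12. Warden goes back to the marsh camp alone.
13. Warden goes to the dry ground with the corn.
14. Warden goes back to the marsh camp alone.
15. Warden goes to the dry ground with the goat.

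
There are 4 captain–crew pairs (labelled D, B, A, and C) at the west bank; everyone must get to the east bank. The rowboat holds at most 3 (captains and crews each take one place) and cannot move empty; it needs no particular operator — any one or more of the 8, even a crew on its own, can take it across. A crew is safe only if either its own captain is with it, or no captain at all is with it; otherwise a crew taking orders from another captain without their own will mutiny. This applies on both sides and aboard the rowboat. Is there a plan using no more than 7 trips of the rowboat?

No

Counting alone: each trip to the east bank takes at most 3 across and each return brings at least 1 back, so after t trips out (and t−1 returns) at most 3t − (t−1) of the 8 are across; that first reaches 8 at t = 4, so at least 7 crossings are needed.
The safety rule pushes this higher. Following every safe sequence of crossings, the most of the 8 that can be at the east bank as the rowboat arrives there on crossing 7 is 7 — never all 8.
So the move cannot be finished within 7 crossings. (The shortest complete plan takes 9:)
1. captain D and crew D cross → the east bank.
2. captain D crosses ← the west bank.
3. captain B, captain D, and crew B cross → the east bank.
4. captain D and crew D cross ← the west bank.
5. captain A, captain C, and captain D cross → the east bank.
6. crew B crosses ← the west bank.
7. crew B and crew D cross → the east bank.
8. crew D crosses ← the west bank.
9. crew A, crew C, and crew D cross → the east bank.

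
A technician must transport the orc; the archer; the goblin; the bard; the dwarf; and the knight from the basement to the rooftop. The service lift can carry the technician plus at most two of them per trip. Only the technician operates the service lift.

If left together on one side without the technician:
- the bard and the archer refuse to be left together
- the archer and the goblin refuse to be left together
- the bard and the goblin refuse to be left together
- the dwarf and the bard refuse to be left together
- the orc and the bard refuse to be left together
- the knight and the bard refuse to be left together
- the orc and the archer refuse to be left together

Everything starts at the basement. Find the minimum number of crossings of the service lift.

9

Counting alone: the technician can take at most 2 across per trip to the rooftop, so moving all 6 needs at least 3 loaded trips out, with a return between consecutive ones — at least 5 crossings.
The safety rule pushes this higher. Following every safe sequence of crossings, the most of the 6 that can be at the rooftop as the service lift arrives there on crossings 5, 7 is 4, 5 respectively — never all 6.
So no plan with fewer than 9 crossings exists, and this one achieves 9:
1. Technician goes to the rooftop with the archer and the bard.  [the basement: the dwarf, the goblin, the knight, the orc | the rooftop: the archer, the bard]
2. Technician goes back to the basement with the archer.  [the basement: the archer, the dwarf, the goblin, the knight, the orc | the rooftop: the bard]
3. Technician goes to the rooftop with the goblin and the orc.  [the basement: the archer, the dwarf, the knight | the rooftop: the bard, the goblin, the orc]
4. Technician goes back to the basement with the bard.  [the basement: the archer, the bard, the dwarf, the knight | the rooftop: the goblin, the orc]
5. Technician goes to the rooftop with the bard and the dwarf.  [the basement: the archer, the knight | the rooftop: the bard, the dwarf, the goblin, the orc]
6. Technician goes back to the basement with the bard.  [the basement: the archer, the bard, the knight | the rooftop: the dwarf, the goblin, the orc]
7. Technician goes to the rooftop with the archer and the knight.  [the basement: the bard | the rooftop: the archer, the dwarf, the goblin, the knight, the orc]
8. Technician goes back to the basement with the archer.  [the basement: the archer, the bard | the rooftop: the dwarf, the goblin, the knight, the orc]
9. Technician goes to the rooftop with the archer and the bard.  [the basement: — | the rooftop: the archer, the bard, the dwarf, the goblin, the knight, the orc]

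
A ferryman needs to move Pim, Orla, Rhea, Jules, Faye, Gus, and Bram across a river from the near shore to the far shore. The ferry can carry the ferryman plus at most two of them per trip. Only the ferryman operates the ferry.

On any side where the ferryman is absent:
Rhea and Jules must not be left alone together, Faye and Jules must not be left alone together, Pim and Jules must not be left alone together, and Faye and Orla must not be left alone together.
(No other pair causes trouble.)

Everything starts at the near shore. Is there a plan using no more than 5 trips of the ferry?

Counting alone: the ferryman can take at most 2 across per trip to the far shore, so moving all 7 needs at least 4 loaded trips out, with a return between consecutive ones — at least 7 crossings.
Since 5 < 7, 5 crossings cannot be enough. (The shortest complete plan in fact takes 7:)
1. Ferryman goes to the far shore with Jules and Orla.
2. Ferryman goes back to the near shore alone.
3. Ferryman goes to the far shore with Bram and Gus.
4. Ferryman goes back to the near shore alone.
5. Ferryman goes to the far shore with Pim and Rhea.
6. Ferryman goes back to the near shore with Jules.
7. Ferryman goes to the far shore with Faye and Jules.

No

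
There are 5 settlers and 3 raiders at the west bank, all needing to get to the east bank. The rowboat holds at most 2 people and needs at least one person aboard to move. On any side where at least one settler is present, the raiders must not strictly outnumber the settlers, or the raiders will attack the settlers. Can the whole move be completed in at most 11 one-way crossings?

Counting alone: each trip to the east bank takes at most 2 across and each return brings at least 1 back, so after t trips out (and t−1 returns) at most 2t − (t−1) of the 8 are across; that first reaches 8 at t = 7, so at least 13 crossings are needed.
Since 11 < 13, 11 crossings cannot be enough. (The shortest complete plan in fact takes 13:)
1. 2 raiders → the east bank.  (the west bank: 5S 1R; the east bank: 0S 2R)
2. 1 raider ← the west bank.  (the west bank: 5S 2R; the east bank: 0S 1R)
3. 2 raiders → the east bank.  (the west bank: 5S 0R; the east bank: 0S 3R)
4. 1 raider ← the west bank.  (the west bank: 5S 1R; the east bank: 0S 2R)
5. 2 settlers → the east bank.  (the west bank: 3S 1R; the east bank: 2S 2R)
6. 1 raider ← the west bank.  (the west bank: 3S 2R; the east bank: 2S 1R)
7. 1 settler and 1 raider → the east bank.  (the west bank: 2S 1R; the east bank: 3S 2R)
8. 1 raider ← the west bank.  (the west bank: 2S 2R; the east bank: 3S 1R)
9. 2 raiders → the east bank.  (the west bank: 2S 0R; the east bank: 3S 3R)
10. 1 raider ← the west bank.  (the west bank: 2S 1R; the east bank: 3S 2R)
11. 1 settler and 1 raider → the east bank.  (the west bank: 1S 0R; the east bank: 4S 3R)
12. 1 raider ← the west bank.  (the west bank: 1S 1R; the east bank: 4S 2R)
13. 1 settler and 1 raider → the east bank.  (the west bank: 0S 0R; the east bank: 5S 3R)

No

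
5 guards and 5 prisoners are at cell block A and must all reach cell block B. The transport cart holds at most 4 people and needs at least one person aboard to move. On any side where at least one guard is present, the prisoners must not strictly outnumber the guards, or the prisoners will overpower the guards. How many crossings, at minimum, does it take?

7

Counting alone: each trip to cell block B takes at most 4 across and each return brings at least 1 back, so after t trips out (and t−1 returns) at most 4t − (t−1) of the 10 are across; that first reaches 10 at t = 3, so at least 5 crossings are needed.
The safety rule pushes this higher. Following every safe sequence of crossings, the most of the 10 that can be at cell block B as the transport cart arrives there on crossing 5 is 9 — never all 10.
So no plan with fewer than 7 crossings exists, and this one achieves 7:
1. 2 prisoners → cell block B.  (cell block A: 5G 3P; cell block B: 0G 2P)
2. 1 prisoner ← cell block A.  (cell block A: 5G 4P; cell block B: 0G 1P)
3. 4 prisoners → cell block B.  (cell block A: 5G 0P; cell block B: 0G 5P)
4. 1 prisoner ← cell block A.  (cell block A: 5G 1P; cell block B: 0G 4P)
5. 4 guards → cell block B.  (cell block A: 1G 1P; cell block B: 4G 4P)
6. 1 guard and 1 prisoner ← cell block A.  (cell block A: 2G 2P; cell block B: 3G 3P)
7. 2 guards and 2 prisoners → cell block B.  (cell block A: 0G 0P; cell block B: 5G 5P)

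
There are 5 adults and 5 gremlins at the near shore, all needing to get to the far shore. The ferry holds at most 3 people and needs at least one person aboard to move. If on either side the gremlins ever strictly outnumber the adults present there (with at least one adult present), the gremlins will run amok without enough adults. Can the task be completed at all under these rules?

Yes

1. 2 gremlins → the far shore.  (the near shore: 5A 3G; the far shore: 0A 2G)
2. 1 gremlin ← the near shore.  (the near shore: 5A 4G; the far shore: 0A 1G)
3. 3 gremlins → the far shore.  (the near shore: 5A 1G; the far shore: 0A 4G)
4. 1 gremlin ← the near shore.  (the near shore: 5A 2G; the far shore: 0A 3G)
5. 3 adults → the far shore.  (the near shore: 2A 2G; the far shore: 3A 3G)
6. 1 adult and 1 gremlin ← the near shore.  (the near shore: 3A 3G; the far shore: 2A 2G)
7. 3 adults → the far shore.  (the near shore: 0A 3G; the far shore: 5A 2G)
8. 1 gremlin ← the near shore.  (the near shore: 0A 4G; the far shore: 5A 1G)
9. 2 gremlins → the far shore.  (the near shore: 0A 2G; the far shore: 5A 3G)
10. 1 gremlin ← the near shore.  (the near shore: 0A 3G; the far shore: 5A 2G)
11. 3 gremlins → the far shore.  (the near shore: 0A 0G; the far shore: 5A 5G)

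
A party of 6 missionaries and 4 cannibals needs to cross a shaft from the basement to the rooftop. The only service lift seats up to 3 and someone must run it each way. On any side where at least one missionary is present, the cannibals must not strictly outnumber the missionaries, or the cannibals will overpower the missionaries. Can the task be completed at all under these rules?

Yes

1. 2 cannibals → the rooftop.  (the basement: 6M 2C; the rooftop: 0M 2C)
2. 1 cannibal ← the basement.  (the basement: 6M 3C; the rooftop: 0M 1C)
3. 3 cannibals → the rooftop.  (the basement: 6M 0C; the rooftop: 0M 4C)
4. 1 cannibal ← the basement.  (the basement: 6M 1C; the rooftop: 0M 3C)
5. 3 missionaries → the rooftop.  (the basement: 3M 1C; the rooftop: 3M 3C)
6. 1 cannibal ← the basement.  (the basement: 3M 2C; the rooftop: 3M 2C)
7. 1 missionary and 2 cannibals → the rooftop.  (the basement: 2M 0C; the rooftop: 4M 4C)
8. 1 cannibal ← the basement.  (the basement: 2M 1C; the rooftop: 4M 3C)
9. 2 missionaries and 1 cannibal → the rooftop.  (the basement: 0M 0C; the rooftop: 6M 4C)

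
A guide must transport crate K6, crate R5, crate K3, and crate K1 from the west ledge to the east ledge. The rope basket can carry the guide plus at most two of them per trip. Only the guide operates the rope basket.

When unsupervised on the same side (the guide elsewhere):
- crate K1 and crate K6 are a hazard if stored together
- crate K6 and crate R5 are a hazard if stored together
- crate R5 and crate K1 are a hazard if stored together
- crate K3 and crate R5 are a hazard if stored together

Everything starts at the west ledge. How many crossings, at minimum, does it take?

5

Counting alone: the guide can take at most 2 across per trip to the east ledge, so moving all 4 needs at least 2 loaded trips out, with a return between consecutive ones — at least 3 crossings.
The safety rule pushes this higher. Following every safe sequence of crossings, the most of the 4 that can be at the east ledge as the rope basket arrives there on crossing 3 is 3 — never all 4.
So no plan with fewer than 5 crossings exists, and this one achieves 5:
1. Guide goes to the east ledge with crate K6 and crate R5.  [the west ledge: crate K1, crate K3 | the east ledge: crate K6, crate R5]
2. Guide goes back to the west ledge with crate K6.  [the west ledge: crate K1, crate K3, crate K6 | the east ledge: crate R5]
3. Guide goes to the east ledge with crate K3 and crate K6.  [the west ledge: crate K1 | the east ledge: crate K3, crate K6, crate R5]
4. Guide goes back to the west ledge with crate R5.  [the west ledge: crate K1, crate R5 | the east ledge: crate K3, crate K6]
5. Guide goes to the east ledge with crate K1 and crate R5.  [the west ledge: — | the east ledge: crate K1, crate K3, crate K6, crate R5]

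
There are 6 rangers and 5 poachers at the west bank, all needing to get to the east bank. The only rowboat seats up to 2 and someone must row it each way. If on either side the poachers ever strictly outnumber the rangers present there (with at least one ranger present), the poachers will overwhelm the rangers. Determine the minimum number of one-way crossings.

Counting alone: each trip to the east bank takes at most 2 across and each return brings at least 1 back, so after t trips out (and t−1 returns) at most 2t − (t−1) of the 11 are across; that first reaches 11 at t = 10, so at least 19 crossings are needed.
The plan below uses exactly 19 crossings, so it is optimal:
1. 2 poachers → the east bank.  (the west bank: 6R 3P; the east bank: 0R 2P)
2. 1 poacher ← the west bank.  (the west bank: 6R 4P; the east bank: 0R 1P)
3. 2 poachers → the east bank.  (the west bank: 6R 2P; the east bank: 0R 3P)
4. 1 poacher ← the west bank.  (the west bank: 6R 3P; the east bank: 0R 2P)
5. 2 rangers → the east bank.  (the west bank: 4R 3P; the east bank: 2R 2P)
6. 1 poacher ← the west bank.  (the west bank: 4R 4P; the east bank: 2R 1P)
7. 1 ranger and 1 poacher → the east bank.  (the west bank: 3R 3P; the east bank: 3R 2P)
8. 1 ranger ← the west bank.  (the west bank: 4R 3P; the east bank: 2R 2P)
9. 1 ranger and 1 poacher → the east bank.  (the west bank: 3R 2P; the east bank: 3R 3P)
10. 1 poacher ← the west bank.  (the west bank: 3R 3P; the east bank: 3R 2P)
11. 1 ranger and 1 poacher → the east bank.  (the west bank: 2R 2P; the east bank: 4R 3P)
12. 1 ranger ← the west bank.  (the west bank: 3R 2P; the east bank: 3R 3P)
13. 1 ranger and 1 poacher → the east bank.  (the west bank: 2R 1P; the east bank: 4R 4P)
14. 1 poacher ← the west bank.  (the west bank: 2R 2P; the east bank: 4R 3P)
15. 1 ranger and 1 poacher → the east bank.  (the west bank: 1R 1P; the east bank: 5R 4P)
16. 1 ranger ← the west bank.  (the west bank: 2R 1P; the east bank: 4R 4P)
17. 1 ranger and 1 poacher → the east bank.  (the west bank: 1R 0P; the east bank: 5R 5P)
18. 1 poacher ← the west bank.  (the west bank: 1R 1P; the east bank: 5R 4P)
19. 1 ranger and 1 poacher → the east bank.  (the west bank: 0R 0P; the east bank: 6R 5P)

19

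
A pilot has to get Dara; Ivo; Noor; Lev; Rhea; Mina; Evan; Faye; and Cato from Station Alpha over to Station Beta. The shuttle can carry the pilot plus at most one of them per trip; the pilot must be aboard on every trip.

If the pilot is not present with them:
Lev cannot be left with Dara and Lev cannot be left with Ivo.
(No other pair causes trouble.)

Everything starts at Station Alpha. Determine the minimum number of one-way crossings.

19

Counting alone: the pilot can take at most 1 across per trip to Station Beta, so moving all 9 needs at least 9 loaded trips out, with a return between consecutive ones — at least 17 crossings.
The safety rule pushes this higher. Following every safe sequence of crossings, the most of the 9 that can be at Station Beta as the shuttle arrives there on crossing 17 is 8 — never all 9.
So no plan with fewer than 19 crossings exists, and this one achieves 19:
1. Pilot goes to Station Beta with Lev.
2. Pilot goes back to Station Alpha alone.
3. Pilot goes to Station Beta with Dara.
4. Pilot goes back to Station Alpha with Lev.
5. Pilot goes to Station Beta with Ivo.
6. Pilot goes back to Station Alpha alone.
7. Pilot goes to Station Beta with Noor.
8. Pilot goes back to Station Alpha alone.
9. Pilot goes to Station Beta with Rhea.
10. Pilot goes back to Station Alpha alone.
11. Pilot goes to Station Beta with Mina.
12. Pilot goes back to Station Alpha alone.
13. Pilot goes to Station Beta with Evan.
14. Pilot goes back to Station Alpha alone.
15. Pilot goes to Station Beta with Faye.
16. Pilot goes back to Station Alpha alone.
17. Pilot goes to Station Beta with Cato.
18. Pilot goes back to Station Alpha alone.
19. Pilot goes to Station Beta with Lev.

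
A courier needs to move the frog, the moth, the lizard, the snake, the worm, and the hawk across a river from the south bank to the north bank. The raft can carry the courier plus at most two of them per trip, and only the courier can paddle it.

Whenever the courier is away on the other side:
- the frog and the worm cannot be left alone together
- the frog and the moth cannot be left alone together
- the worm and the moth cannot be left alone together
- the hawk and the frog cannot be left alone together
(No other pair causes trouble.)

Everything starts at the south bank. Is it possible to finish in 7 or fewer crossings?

Counting alone: the courier can take at most 2 across per trip to the north bank, so moving all 6 needs at least 3 loaded trips out, with a return between consecutive ones — at least 5 crossings.
The safety rule pushes this higher. Following every safe sequence of crossings, the most of the 6 that can be at the north bank as the raft arrives there on crossings 5, 7 is 4, 5 respectively — never all 6.
So the move cannot be finished within 7 crossings. (The shortest complete plan takes 9:)
1. Courier goes to the north bank with the frog and the moth.  [the south bank: the hawk, the lizard, the snake, the worm | the north bank: the frog, the moth]
2. Courier goes back to the south bank with the frog.  [the south bank: the frog, the hawk, the lizard, the snake, the worm | the north bank: the moth]
3. Courier goes to the north bank with the frog and the lizard.  [the south bank: the hawk, the snake, the worm | the north bank: the frog, the lizard, the moth]
4. Courier goes back to the south bank with the frog.  [the south bank: the frog, the hawk, the snake, the worm | the north bank: the lizard, the moth]
5. Courier goes to the north bank with the frog and the snake.  [the south bank: the hawk, the worm | the north bank: the frog, the lizard, the moth, the snake]
6. Courier goes back to the south bank with the frog.  [the south bank: the frog, the hawk, the worm | the north bank: the lizard, the moth, the snake]
7. Courier goes to the north bank with the frog and the hawk.  [the south bank: the worm | the north bank: the frog, the hawk, the lizard, the moth, the snake]
8. Courier goes back to the south bank with the frog.  [the south bank: the frog, the worm | the north bank: the hawk, the lizard, the moth, the snake]
9. Courier goes to the north bank with the frog and the worm.  [the south bank: — | the north bank: the frog, the hawk, the lizard, the moth, the snake, the worm]

No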